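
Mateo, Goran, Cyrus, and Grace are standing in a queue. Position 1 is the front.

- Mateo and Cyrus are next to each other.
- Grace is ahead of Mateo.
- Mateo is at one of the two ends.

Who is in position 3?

With clues 1–2, Goran and Grace are ruled out for position 3.
With clues 1–3, Mateo is ruled out for position 3.
So position 3 is Cyrus.

Cyrus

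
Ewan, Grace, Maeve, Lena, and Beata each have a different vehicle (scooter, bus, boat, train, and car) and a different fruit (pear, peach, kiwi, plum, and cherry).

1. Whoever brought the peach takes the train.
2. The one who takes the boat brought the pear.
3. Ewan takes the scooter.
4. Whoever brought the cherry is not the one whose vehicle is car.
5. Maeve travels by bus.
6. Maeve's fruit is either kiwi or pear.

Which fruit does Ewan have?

cherry

With clues 1–3, peach and pear are impossible for Ewan's fruit.
With clues 1–6, kiwi and plum are impossible for Ewan's fruit.
That leaves cherry.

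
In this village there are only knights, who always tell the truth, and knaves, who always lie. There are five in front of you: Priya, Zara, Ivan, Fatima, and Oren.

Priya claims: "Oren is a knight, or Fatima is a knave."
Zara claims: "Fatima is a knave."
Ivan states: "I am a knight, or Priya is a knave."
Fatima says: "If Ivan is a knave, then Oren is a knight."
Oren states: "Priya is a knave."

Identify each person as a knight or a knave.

Consider Priya. Suppose Priya is a knave.
Then no assignment of the remaining roles makes every statement match its speaker's type — contradiction.
So Priya is a knight.
With that fixed, Oren's statement is false, so Oren is a knave.
Consider Zara. Suppose Zara is a knave.
Then no assignment of the remaining roles makes every statement match its speaker's type — contradiction.
So Zara is a knight.
Consider Ivan. Suppose Ivan is a knight.
Then no assignment of the remaining roles makes every statement match its speaker's type — contradiction.
So Ivan is a knave.
With that fixed, Fatima's statement is false, so Fatima is a knave.

Priya: knight, Zara: knight, Ivan: knave, Fatima: knave, Oren: knave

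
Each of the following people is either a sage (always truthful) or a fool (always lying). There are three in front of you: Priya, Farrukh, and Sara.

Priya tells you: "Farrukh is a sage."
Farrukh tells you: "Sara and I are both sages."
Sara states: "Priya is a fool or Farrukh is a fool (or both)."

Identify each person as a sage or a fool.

Priya: fool, Farrukh: fool, Sara: sage

Consider Priya. Suppose Priya is a sage.
Then no assignment of the remaining roles makes every statement match its speaker's type — contradiction.
So Priya is a fool.
With that fixed, Sara's statement is true, so Sara is a sage.
Consider Farrukh. Suppose Farrukh is a sage.
Then Priya's statement comes out true, contradicting Priya being a fool.
So Farrukh is a fool.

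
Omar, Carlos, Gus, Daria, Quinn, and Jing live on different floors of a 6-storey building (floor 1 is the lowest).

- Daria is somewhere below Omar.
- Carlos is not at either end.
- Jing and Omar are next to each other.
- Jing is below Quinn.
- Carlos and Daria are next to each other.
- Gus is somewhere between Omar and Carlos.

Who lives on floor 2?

With clues 1–4, Quinn is ruled out for floor 2.
With clues 1–5, Gus, Jing, and Omar are ruled out for floor 2.
With clues 1–6, Daria is ruled out for floor 2.
So floor 2 is Carlos.

Carlos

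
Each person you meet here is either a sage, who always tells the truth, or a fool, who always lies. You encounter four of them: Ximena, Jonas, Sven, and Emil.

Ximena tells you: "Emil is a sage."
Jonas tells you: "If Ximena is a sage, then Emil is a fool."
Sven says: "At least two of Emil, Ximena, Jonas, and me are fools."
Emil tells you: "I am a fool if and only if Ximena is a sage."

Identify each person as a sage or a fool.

Consider Ximena. Suppose Ximena is a sage.
Then whichever role Emil has, Emil's statement has the wrong truth value — contradiction.
So Ximena is a fool.
With that fixed, Jonas's statement is true, so Jonas is a sage.
Consider Sven. Suppose Sven is a fool.
Then Sven's own statement would have to be false, but it can't be — contradiction.
So Sven is a sage.
Consider Emil. Suppose Emil is a sage.
Then Ximena's statement comes out true, contradicting Ximena being a fool.
So Emil is a fool.

Ximena: fool, Jonas: sage, Sven: sage, Emil: fool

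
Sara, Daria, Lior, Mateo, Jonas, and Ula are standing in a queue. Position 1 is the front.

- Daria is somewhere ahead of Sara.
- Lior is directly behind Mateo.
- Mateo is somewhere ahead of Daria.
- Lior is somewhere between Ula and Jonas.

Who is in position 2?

Mateo

With clues 1–3, Daria and Sara are ruled out for position 2.
With clues 1–4, Jonas, Lior, and Ula are ruled out for position 2.
So position 2 is Mateo.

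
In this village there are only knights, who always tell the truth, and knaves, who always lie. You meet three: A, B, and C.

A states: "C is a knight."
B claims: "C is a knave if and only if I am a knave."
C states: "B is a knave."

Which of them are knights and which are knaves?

A: knight, B: knave, C: knight

Consider A. Suppose A is a knave.
Then no assignment of the remaining roles makes every statement match its speaker's type — contradiction.
So A is a knight.
Consider B. Suppose B is a knight.
Then no assignment of the remaining roles makes every statement match its speaker's type — contradiction.
So B is a knave.
With that fixed, C's statement is true, so C is a knight.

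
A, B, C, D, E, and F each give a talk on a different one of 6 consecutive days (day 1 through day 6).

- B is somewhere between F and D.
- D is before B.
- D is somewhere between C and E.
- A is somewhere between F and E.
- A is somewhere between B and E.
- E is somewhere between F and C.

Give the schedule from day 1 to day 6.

C, D, E, A, B, F

From clue 1: B is in {2,3,4,5}.
From clues 1–3: D is in {2,3}.
From clues 1–6: C → day 1, D → day 2, E → day 3, A → day 4, B → day 5, F → day 6.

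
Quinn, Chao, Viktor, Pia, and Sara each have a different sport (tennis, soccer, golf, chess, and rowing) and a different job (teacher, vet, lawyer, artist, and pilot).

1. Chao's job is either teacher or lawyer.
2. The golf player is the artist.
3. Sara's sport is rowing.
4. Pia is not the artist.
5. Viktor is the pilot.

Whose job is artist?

Quinn

Clue 1 rules out Chao for the one with job artist.
With clues 1–3, Sara is impossible for the one with job artist.
With clues 1–4, Pia is impossible for the one with job artist.
With clues 1–5, Viktor is impossible for the one with job artist.
That leaves Quinn.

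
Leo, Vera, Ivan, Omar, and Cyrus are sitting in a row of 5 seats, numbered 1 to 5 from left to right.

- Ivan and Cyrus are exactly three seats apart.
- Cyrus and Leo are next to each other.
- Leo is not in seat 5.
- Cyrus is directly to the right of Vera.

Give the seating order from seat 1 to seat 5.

From clue 1: Ivan is in {1,2,4,5}.
From clues 1–3: Leo is in {1,2,3,4}.
From clues 1–4: Vera → seat 1, Cyrus → seat 2, Leo → seat 3, Omar → seat 4, Ivan → seat 5.

Vera, Cyrus, Leo, Omar, Ivan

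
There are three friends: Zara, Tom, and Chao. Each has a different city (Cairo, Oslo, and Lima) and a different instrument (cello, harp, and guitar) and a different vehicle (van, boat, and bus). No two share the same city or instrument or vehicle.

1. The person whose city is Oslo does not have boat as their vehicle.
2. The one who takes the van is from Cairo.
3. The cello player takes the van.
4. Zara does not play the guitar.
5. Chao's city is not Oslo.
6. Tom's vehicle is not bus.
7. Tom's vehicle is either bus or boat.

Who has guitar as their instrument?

With clues 1–4, Zara is impossible for the one with instrument guitar.
With clues 1–7, Chao is impossible for the one with instrument guitar.
That leaves Tom.

Tom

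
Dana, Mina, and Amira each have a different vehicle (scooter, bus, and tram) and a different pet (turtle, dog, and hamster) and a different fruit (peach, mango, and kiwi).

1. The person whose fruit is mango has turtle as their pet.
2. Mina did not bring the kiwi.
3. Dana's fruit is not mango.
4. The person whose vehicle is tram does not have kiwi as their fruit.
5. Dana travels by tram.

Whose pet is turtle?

Mina

With clues 1–3, Dana is impossible for the one with pet turtle.
With clues 1–5, Amira is impossible for the one with pet turtle.
That leaves Mina.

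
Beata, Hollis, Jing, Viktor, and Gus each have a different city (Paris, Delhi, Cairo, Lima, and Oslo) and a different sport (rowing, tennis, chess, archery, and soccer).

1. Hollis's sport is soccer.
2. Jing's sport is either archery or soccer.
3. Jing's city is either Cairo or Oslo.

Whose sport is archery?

Jing

Clue 1 rules out Hollis for the one with sport archery.
With clues 1–2, Beata, Gus, and Viktor are impossible for the one with sport archery.
That leaves Jing.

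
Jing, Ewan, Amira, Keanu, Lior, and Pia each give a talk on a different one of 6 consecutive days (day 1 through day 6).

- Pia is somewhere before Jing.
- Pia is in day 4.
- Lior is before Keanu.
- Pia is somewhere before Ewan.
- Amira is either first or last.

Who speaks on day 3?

With clues 1–2, Jing and Pia are ruled out for day 3.
With clues 1–4, Ewan and Lior are ruled out for day 3.
With clues 1–5, Amira is ruled out for day 3.
So day 3 is Keanu.

Keanu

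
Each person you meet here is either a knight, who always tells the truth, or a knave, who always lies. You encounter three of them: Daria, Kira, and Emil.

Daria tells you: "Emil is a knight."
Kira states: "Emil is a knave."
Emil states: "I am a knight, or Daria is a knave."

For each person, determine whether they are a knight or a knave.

Daria: knight, Kira: knave, Emil: knight

Consider Daria. Suppose Daria is a knave.
Then no assignment of the remaining roles makes every statement match its speaker's type — contradiction.
So Daria is a knight.
Consider Kira. Suppose Kira is a knight.
Then no assignment of the remaining roles makes every statement match its speaker's type — contradiction.
So Kira is a knave.
Consider Emil. Suppose Emil is a knave.
Then Daria's statement comes out false, contradicting Daria being a knight.
So Emil is a knight.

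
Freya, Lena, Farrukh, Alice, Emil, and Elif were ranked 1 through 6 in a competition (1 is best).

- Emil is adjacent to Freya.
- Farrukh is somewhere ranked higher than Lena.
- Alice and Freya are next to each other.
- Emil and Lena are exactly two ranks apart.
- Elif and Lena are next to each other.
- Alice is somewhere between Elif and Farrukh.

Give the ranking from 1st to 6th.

Farrukh, Alice, Freya, Emil, Elif, Lena

From clues 1–2: Lena is in {2,3,4,5,6}.
From clues 1–3: Freya is in {2,3,4,5}.
From clues 1–4: Emil is in {3,4}.
From clues 1–5: Farrukh is in {1,4}.
From clues 1–6: Farrukh → rank 1, Alice → rank 2, Freya → rank 3, Emil → rank 4, Elif → rank 5, Lena → rank 6.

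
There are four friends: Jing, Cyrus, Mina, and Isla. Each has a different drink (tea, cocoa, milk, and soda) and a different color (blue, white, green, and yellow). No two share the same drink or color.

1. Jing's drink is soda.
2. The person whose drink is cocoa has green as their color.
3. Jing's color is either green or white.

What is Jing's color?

With clues 1–2, green is impossible for Jing's color.
With clues 1–3, blue and yellow are impossible for Jing's color.
That leaves white.

white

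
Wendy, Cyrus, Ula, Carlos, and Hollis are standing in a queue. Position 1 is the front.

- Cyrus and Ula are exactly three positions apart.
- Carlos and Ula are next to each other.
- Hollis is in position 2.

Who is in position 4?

Ula

With clues 1–3, Carlos, Cyrus, Hollis, and Wendy are ruled out for position 4.
So position 4 is Ula.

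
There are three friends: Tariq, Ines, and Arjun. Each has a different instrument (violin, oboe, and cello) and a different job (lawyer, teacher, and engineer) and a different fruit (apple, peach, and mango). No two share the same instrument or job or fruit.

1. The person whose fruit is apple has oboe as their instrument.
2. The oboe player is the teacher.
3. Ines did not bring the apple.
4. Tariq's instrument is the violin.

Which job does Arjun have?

With clues 1–4, engineer and lawyer are impossible for Arjun's job.
That leaves teacher.

teacher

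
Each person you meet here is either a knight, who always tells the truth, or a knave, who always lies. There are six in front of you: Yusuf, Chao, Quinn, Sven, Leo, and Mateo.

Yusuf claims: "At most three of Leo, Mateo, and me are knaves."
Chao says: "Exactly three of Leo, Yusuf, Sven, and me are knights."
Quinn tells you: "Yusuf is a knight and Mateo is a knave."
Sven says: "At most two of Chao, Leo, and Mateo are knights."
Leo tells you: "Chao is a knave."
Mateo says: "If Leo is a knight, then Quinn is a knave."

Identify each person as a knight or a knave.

Regardless of anyone's role, Yusuf's statement is true, so Yusuf is a knight.
Consider Chao. Suppose Chao is a knave.
Then no assignment of the remaining roles makes every statement match its speaker's type — contradiction.
So Chao is a knight.
With that fixed, Leo's statement is false, so Leo is a knave.
With that fixed, Mateo's statement is true, so Mateo is a knight.
With that fixed, Quinn's statement is false, so Quinn is a knave.
With that fixed, Sven's statement is true, so Sven is a knight.

Yusuf: knight, Chao: knight, Quinn: knave, Sven: knight, Leo: knave, Mateo: knight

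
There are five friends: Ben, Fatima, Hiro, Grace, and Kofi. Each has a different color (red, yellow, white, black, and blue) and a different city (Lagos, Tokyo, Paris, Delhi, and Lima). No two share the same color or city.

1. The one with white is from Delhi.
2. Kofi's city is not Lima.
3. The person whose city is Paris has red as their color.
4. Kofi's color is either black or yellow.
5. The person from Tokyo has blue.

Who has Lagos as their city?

With clues 1–5, Ben, Fatima, Grace, and Hiro are impossible for the one with city Lagos.
That leaves Kofi.

Kofi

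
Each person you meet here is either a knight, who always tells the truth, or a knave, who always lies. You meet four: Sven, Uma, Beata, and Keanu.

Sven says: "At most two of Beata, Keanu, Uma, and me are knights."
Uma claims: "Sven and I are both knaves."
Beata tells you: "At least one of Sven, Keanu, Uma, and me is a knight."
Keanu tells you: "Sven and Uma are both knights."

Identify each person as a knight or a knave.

Consider Sven. Suppose Sven is a knave.
Then whichever role Uma has, Uma's statement has the wrong truth value — contradiction.
So Sven is a knight.
With that fixed, Uma's statement is false, so Uma is a knave.
With that fixed, Beata's statement is true, so Beata is a knight.
With that fixed, Keanu's statement is false, so Keanu is a knave.

Sven: knight, Uma: knave, Beata: knight, Keanu: knave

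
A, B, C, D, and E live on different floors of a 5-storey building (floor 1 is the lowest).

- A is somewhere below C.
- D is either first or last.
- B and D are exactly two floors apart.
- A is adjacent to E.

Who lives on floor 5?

D

With clue 1, A is ruled out for floor 5.
With clues 1–3, B is ruled out for floor 5.
With clues 1–4, C and E are ruled out for floor 5.
So floor 5 is D.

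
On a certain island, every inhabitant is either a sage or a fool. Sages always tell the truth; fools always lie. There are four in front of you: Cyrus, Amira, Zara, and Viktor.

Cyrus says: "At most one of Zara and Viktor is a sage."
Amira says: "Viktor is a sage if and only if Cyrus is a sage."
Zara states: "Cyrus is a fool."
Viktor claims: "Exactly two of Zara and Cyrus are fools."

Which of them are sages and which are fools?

Cyrus: sage, Amira: fool, Zara: fool, Viktor: fool

Consider Cyrus. Suppose Cyrus is a fool.
Then no assignment of the remaining roles makes every statement match its speaker's type — contradiction.
So Cyrus is a sage.
With that fixed, Zara's statement is false, so Zara is a fool.
With that fixed, Viktor's statement is false, so Viktor is a fool.
With that fixed, Amira's statement is false, so Amira is a fool.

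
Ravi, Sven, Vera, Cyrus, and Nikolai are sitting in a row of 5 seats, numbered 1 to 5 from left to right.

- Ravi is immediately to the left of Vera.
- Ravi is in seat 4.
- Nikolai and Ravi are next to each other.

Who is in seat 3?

With clues 1–2, Ravi and Vera are ruled out for seat 3.
With clues 1–3, Cyrus and Sven are ruled out for seat 3.
So seat 3 is Nikolai.

Nikolai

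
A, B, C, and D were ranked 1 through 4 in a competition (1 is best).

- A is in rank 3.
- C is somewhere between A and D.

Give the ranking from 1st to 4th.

D, C, A, B

From clue 1: A → rank 3.
From clues 1–2: D → rank 1, C → rank 2, B → rank 4.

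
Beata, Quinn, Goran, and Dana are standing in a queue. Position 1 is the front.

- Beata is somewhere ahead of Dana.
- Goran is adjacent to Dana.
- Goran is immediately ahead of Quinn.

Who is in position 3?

With clues 1–2, Beata and Quinn are ruled out for position 3.
With clues 1–3, Dana is ruled out for position 3.
So position 3 is Goran.

Goran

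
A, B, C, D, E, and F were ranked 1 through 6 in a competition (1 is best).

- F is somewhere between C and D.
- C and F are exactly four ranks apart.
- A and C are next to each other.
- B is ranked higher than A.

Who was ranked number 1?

With clue 1, F is ruled out for rank 1.
With clues 1–2, A, B, and E are ruled out for rank 1.
With clues 1–4, C is ruled out for rank 1.
So rank 1 is D.

D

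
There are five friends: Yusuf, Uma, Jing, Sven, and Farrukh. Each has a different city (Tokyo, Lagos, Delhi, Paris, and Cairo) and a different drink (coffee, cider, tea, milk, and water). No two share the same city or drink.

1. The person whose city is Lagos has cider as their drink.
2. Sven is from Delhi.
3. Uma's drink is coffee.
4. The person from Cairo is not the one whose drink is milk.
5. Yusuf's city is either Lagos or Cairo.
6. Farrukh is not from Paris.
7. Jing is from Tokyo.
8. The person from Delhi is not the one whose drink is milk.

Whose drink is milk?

With clues 1–3, Uma is impossible for the one with drink milk.
With clues 1–5, Yusuf is impossible for the one with drink milk.
With clues 1–7, Farrukh is impossible for the one with drink milk.
With clues 1–8, Sven is impossible for the one with drink milk.
That leaves Jing.

Jing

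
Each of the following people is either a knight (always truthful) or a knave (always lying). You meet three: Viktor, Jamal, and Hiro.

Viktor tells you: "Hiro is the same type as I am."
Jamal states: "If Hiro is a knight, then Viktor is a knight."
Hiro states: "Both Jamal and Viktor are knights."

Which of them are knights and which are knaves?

Viktor: knight, Jamal: knight, Hiro: knight

Consider Viktor. Suppose Viktor is a knave.
Then no assignment of the remaining roles makes every statement match its speaker's type — contradiction.
So Viktor is a knight.
With that fixed, Jamal's statement is true, so Jamal is a knight.
With that fixed, Hiro's statement is true, so Hiro is a knight.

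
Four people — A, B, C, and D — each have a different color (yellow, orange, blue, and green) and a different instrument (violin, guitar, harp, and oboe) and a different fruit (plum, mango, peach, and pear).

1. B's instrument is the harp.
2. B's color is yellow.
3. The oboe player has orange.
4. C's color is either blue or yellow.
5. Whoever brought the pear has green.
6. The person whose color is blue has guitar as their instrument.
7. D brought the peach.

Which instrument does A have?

Clue 1 rules out harp for A's instrument.
With clues 1–6, guitar is impossible for A's instrument.
With clues 1–7, oboe is impossible for A's instrument.
That leaves violin.

violin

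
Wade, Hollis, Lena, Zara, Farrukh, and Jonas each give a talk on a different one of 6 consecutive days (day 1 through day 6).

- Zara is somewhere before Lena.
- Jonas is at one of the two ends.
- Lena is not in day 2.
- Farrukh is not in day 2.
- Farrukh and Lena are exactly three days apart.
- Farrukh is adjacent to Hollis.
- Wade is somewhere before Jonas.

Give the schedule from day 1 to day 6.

Farrukh, Hollis, Zara, Lena, Wade, Jonas

From clue 1: Lena is in {2,3,4,5,6}.
From clues 1–2: Jonas is in {1,6}.
From clues 1–7: Farrukh → day 1, Hollis → day 2, Zara → day 3, Lena → day 4, Wade → day 5, Jonas → day 6.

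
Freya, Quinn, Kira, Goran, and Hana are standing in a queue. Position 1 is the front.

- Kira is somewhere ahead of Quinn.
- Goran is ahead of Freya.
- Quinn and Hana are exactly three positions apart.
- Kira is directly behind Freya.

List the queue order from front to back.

From clue 1: Quinn is in {2,3,4,5}.
From clues 1–2: Freya is in {2,3,4,5}.
From clues 1–3: Freya is in {3,4,5}.
From clues 1–4: Goran → position 1, Hana → position 2, Freya → position 3, Kira → position 4, Quinn → position 5.

Goran, Hana, Freya, Kira, Quinn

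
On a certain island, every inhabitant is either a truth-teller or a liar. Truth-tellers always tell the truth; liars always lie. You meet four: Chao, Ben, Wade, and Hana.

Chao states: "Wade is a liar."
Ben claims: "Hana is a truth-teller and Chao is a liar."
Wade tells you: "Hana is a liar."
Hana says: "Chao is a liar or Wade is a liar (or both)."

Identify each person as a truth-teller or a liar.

Chao: truth-teller, Ben: liar, Wade: liar, Hana: truth-teller

Consider Chao. Suppose Chao is a liar.
Then no assignment of the remaining roles makes every statement match its speaker's type — contradiction.
So Chao is a truth-teller.
With that fixed, Ben's statement is false, so Ben is a liar.
Consider Wade. Suppose Wade is a truth-teller.
Then Chao's statement comes out false, contradicting Chao being a truth-teller.
So Wade is a liar.
With that fixed, Hana's statement is true, so Hana is a truth-teller.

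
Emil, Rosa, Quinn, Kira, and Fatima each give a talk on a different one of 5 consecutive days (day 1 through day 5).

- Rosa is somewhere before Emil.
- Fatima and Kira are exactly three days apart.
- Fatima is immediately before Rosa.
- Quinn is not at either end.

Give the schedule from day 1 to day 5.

Fatima, Rosa, Quinn, Kira, Emil

From clue 1: Emil is in {2,3,4,5}.
From clues 1–2: Emil is in {3,4,5}.
From clues 1–3: Rosa is in {2,3}.
From clues 1–4: Fatima → day 1, Rosa → day 2, Quinn → day 3, Kira → day 4, Emil → day 5.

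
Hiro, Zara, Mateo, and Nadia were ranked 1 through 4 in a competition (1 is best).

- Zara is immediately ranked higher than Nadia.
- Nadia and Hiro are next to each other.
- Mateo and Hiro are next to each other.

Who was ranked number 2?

With clues 1–2, Hiro and Mateo are ruled out for rank 2.
With clues 1–3, Zara is ruled out for rank 2.
So rank 2 is Nadia.

Nadia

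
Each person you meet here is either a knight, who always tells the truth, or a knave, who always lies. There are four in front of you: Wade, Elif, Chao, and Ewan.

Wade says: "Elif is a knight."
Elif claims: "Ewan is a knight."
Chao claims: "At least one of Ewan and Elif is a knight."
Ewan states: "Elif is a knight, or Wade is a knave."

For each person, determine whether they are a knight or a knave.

Wade: knight, Elif: knight, Chao: knight, Ewan: knight

Consider Wade. Suppose Wade is a knave.
Then no assignment of the remaining roles makes every statement match its speaker's type — contradiction.
So Wade is a knight.
Consider Elif. Suppose Elif is a knave.
Then Wade's statement comes out false, contradicting Wade being a knight.
So Elif is a knight.
With that fixed, Chao's statement is true, so Chao is a knight.
With that fixed, Ewan's statement is true, so Ewan is a knight.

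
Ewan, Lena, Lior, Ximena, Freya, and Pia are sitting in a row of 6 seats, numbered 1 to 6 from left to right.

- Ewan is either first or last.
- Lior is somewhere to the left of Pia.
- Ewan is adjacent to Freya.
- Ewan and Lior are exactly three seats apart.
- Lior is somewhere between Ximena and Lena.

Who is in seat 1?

With clues 1–2, Pia is ruled out for seat 1.
With clues 1–3, Freya is ruled out for seat 1.
With clues 1–4, Lior is ruled out for seat 1.
With clues 1–5, Lena and Ximena are ruled out for seat 1.
So seat 1 is Ewan.

Ewan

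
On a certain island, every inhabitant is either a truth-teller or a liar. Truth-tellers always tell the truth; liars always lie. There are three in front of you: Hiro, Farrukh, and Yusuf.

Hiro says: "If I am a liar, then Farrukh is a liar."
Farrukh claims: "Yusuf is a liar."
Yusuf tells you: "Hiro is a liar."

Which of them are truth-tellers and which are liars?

Consider Hiro. Suppose Hiro is a liar.
Then no assignment of the remaining roles makes every statement match its speaker's type — contradiction.
So Hiro is a truth-teller.
With that fixed, Yusuf's statement is false, so Yusuf is a liar.
With that fixed, Farrukh's statement is true, so Farrukh is a truth-teller.

Hiro: truth-teller, Farrukh: truth-teller, Yusuf: liar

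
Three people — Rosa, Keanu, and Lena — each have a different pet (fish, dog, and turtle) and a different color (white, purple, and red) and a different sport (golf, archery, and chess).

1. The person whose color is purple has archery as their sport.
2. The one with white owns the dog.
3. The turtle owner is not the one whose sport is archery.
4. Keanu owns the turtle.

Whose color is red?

With clues 1–4, Lena and Rosa are impossible for the one with color red.
That leaves Keanu.

Keanu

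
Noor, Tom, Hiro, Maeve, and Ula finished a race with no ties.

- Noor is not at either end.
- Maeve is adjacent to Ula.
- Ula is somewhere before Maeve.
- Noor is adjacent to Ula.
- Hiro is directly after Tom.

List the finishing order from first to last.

From clue 1: Noor is in {2,3,4}.
From clues 1–4: Noor is in {2,3}.
From clues 1–5: Tom → place 1, Hiro → place 2, Noor → place 3, Ula → place 4, Maeve → place 5.

Tom, Hiro, Noor, Ula, Maeve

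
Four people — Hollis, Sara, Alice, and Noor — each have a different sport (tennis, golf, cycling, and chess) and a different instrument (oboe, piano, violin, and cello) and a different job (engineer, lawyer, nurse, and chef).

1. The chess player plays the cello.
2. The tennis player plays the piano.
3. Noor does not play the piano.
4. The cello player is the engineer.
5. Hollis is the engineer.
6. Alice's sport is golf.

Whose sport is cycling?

With clues 1–5, Hollis is impossible for the one with sport cycling.
With clues 1–6, Alice and Sara are impossible for the one with sport cycling.
That leaves Noor.

Noor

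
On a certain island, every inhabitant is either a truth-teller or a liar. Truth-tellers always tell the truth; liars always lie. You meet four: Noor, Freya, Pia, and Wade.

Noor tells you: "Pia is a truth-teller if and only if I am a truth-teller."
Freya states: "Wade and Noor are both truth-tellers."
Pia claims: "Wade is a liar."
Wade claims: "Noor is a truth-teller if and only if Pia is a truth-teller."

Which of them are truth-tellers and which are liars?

Consider Noor. Suppose Noor is a truth-teller.
Then no assignment of the remaining roles makes every statement match its speaker's type — contradiction.
So Noor is a liar.
With that fixed, Freya's statement is false, so Freya is a liar.
Consider Pia. Suppose Pia is a liar.
Then Noor's statement comes out true, contradicting Noor being a liar.
So Pia is a truth-teller.
With that fixed, Wade's statement is false, so Wade is a liar.

Noor: liar, Freya: liar, Pia: truth-teller, Wade: liar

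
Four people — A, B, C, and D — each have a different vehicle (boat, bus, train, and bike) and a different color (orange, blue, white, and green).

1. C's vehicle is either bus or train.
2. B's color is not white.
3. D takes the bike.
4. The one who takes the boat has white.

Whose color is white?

With clues 1–2, B is impossible for the one with color white.
With clues 1–4, C and D are impossible for the one with color white.
That leaves A.

A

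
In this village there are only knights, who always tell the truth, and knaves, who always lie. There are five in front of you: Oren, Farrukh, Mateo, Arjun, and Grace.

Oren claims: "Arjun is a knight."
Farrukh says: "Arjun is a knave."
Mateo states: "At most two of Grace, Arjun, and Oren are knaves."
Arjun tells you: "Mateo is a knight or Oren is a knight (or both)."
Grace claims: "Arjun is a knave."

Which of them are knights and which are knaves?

Consider Oren. Suppose Oren is a knave.
Then no assignment of the remaining roles makes every statement match its speaker's type — contradiction.
So Oren is a knight.
With that fixed, Mateo's statement is true, so Mateo is a knight.
With that fixed, Arjun's statement is true, so Arjun is a knight.
With that fixed, Grace's statement is false, so Grace is a knave.
With that fixed, Farrukh's statement is false, so Farrukh is a knave.

Oren: knight, Farrukh: knave, Mateo: knight, Arjun: knight, Grace: knave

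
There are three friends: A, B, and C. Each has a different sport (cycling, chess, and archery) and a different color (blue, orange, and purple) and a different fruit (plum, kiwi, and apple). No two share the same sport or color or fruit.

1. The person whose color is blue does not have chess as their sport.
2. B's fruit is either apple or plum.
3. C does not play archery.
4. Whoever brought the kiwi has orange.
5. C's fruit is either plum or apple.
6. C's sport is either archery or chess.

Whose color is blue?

B

With clues 1–5, A is impossible for the one with color blue.
With clues 1–6, C is impossible for the one with color blue.
That leaves B.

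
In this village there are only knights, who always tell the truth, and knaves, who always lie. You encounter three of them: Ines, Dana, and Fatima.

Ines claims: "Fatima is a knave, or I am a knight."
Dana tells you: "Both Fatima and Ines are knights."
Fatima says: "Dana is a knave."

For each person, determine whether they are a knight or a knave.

Consider Ines. Suppose Ines is a knight.
Then no assignment of the remaining roles makes every statement match its speaker's type — contradiction.
So Ines is a knave.
With that fixed, Dana's statement is false, so Dana is a knave.
With that fixed, Fatima's statement is true, so Fatima is a knight.

Ines: knave, Dana: knave, Fatima: knight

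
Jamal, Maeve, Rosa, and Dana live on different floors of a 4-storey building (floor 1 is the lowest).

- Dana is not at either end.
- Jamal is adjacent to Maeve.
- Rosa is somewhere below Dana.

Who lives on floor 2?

With clues 1–2, Rosa is ruled out for floor 2.
With clues 1–3, Jamal and Maeve are ruled out for floor 2.
So floor 2 is Dana.

Dana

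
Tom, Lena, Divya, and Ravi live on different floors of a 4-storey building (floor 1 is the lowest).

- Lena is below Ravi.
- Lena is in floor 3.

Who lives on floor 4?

Ravi

With clue 1, Lena is ruled out for floor 4.
With clues 1–2, Divya and Tom are ruled out for floor 4.
So floor 4 is Ravi.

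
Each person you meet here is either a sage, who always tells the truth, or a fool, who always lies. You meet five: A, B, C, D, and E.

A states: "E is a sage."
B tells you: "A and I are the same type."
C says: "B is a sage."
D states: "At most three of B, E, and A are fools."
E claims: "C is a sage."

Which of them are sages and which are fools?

Regardless of anyone's role, D's statement is true, so D is a sage.
Consider A. Suppose A is a fool.
Then whichever role B has, B's statement has the wrong truth value — contradiction.
So A is a sage.
Consider B. Suppose B is a fool.
Then no assignment of the remaining roles makes every statement match its speaker's type — contradiction.
So B is a sage.
With that fixed, C's statement is true, so C is a sage.
With that fixed, E's statement is true, so E is a sage.

A: sage, B: sage, C: sage, D: sage, E: sage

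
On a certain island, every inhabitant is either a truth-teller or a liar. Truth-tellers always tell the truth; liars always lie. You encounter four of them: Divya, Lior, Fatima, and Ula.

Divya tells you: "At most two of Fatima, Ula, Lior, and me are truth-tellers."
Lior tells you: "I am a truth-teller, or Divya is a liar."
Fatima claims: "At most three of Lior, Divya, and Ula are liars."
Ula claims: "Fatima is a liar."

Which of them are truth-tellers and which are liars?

Regardless of anyone's role, Fatima's statement is true, so Fatima is a truth-teller.
With that fixed, Ula's statement is false, so Ula is a liar.
Consider Divya. Suppose Divya is a liar.
Then Divya's own statement would have to be false, but it can't be — contradiction.
So Divya is a truth-teller.
Consider Lior. Suppose Lior is a truth-teller.
Then Divya's statement comes out false, contradicting Divya being a truth-teller.
So Lior is a liar.

Divya: truth-teller, Lior: liar, Fatima: truth-teller, Ula: liar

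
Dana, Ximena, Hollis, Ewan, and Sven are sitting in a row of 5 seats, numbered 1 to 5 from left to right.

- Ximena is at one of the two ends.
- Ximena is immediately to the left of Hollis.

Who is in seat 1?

Ximena

With clues 1–2, Dana, Ewan, Hollis, and Sven are ruled out for seat 1.
So seat 1 is Ximena.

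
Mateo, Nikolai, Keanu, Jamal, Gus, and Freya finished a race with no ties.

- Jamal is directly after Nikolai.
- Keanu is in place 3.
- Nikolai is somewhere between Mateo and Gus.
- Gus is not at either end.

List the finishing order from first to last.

From clue 1: Nikolai is in {1,2,3,4,5}.
From clues 1–2: Keanu → place 3.
From clues 1–3: Nikolai → place 4, Jamal → place 5.
From clues 1–4: Freya → place 1, Gus → place 2, Mateo → place 6.

Freya, Gus, Keanu, Nikolai, Jamal, Mateo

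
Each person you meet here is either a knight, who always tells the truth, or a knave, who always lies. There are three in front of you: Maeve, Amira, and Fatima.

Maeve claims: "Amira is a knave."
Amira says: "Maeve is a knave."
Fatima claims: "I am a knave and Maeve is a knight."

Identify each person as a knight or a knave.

Maeve: knave, Amira: knight, Fatima: knave

Consider Maeve. Suppose Maeve is a knight.
Then whichever role Fatima has, Fatima's statement has the wrong truth value — contradiction.
So Maeve is a knave.
With that fixed, Amira's statement is true, so Amira is a knight.
With that fixed, Fatima's statement is false, so Fatima is a knave.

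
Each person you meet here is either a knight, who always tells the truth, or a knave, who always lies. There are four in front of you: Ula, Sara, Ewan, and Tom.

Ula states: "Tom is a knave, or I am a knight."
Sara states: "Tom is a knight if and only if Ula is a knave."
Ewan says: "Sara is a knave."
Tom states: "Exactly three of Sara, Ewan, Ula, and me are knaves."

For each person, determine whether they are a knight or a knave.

Consider Ula. Suppose Ula is a knave.
Then no assignment of the remaining roles makes every statement match its speaker's type — contradiction.
So Ula is a knight.
Consider Sara. Suppose Sara is a knave.
Then no assignment of the remaining roles makes every statement match its speaker's type — contradiction.
So Sara is a knight.
With that fixed, Ewan's statement is false, so Ewan is a knave.
With that fixed, Tom's statement is false, so Tom is a knave.

Ula: knight, Sara: knight, Ewan: knave, Tom: knave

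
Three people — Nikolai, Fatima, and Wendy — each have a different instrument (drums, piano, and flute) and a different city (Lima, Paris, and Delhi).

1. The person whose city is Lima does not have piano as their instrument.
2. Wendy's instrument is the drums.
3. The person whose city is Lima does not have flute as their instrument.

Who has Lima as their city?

Wendy

With clues 1–3, Fatima and Nikolai are impossible for the one with city Lima.
That leaves Wendy.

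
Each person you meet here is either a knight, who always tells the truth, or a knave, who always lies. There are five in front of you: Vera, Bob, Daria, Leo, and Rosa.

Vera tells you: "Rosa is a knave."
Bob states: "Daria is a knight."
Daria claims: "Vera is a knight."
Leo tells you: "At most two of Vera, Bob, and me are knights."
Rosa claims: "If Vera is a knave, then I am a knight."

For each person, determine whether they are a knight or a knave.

Vera: knave, Bob: knave, Daria: knave, Leo: knight, Rosa: knight

Consider Vera. Suppose Vera is a knight.
Then no assignment of the remaining roles makes every statement match its speaker's type — contradiction.
So Vera is a knave.
With that fixed, Daria's statement is false, so Daria is a knave.
With that fixed, Leo's statement is true, so Leo is a knight.
With that fixed, Bob's statement is false, so Bob is a knave.
Consider Rosa. Suppose Rosa is a knave.
Then Vera's statement comes out true, contradicting Vera being a knave.
So Rosa is a knight.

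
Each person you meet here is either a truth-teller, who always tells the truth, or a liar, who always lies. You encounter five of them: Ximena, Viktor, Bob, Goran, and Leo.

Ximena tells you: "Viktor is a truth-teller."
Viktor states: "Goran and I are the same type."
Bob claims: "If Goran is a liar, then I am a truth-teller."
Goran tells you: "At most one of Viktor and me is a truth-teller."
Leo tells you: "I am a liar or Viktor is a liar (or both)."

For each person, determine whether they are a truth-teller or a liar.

Consider Ximena. Suppose Ximena is a truth-teller.
Then no assignment of the remaining roles makes every statement match its speaker's type — contradiction.
So Ximena is a liar.
Consider Viktor. Suppose Viktor is a truth-teller.
Then Ximena's statement comes out true, contradicting Ximena being a liar.
So Viktor is a liar.
With that fixed, Goran's statement is true, so Goran is a truth-teller.
With that fixed, Leo's statement is true, so Leo is a truth-teller.
With that fixed, Bob's statement is true, so Bob is a truth-teller.

Ximena: liar, Viktor: liar, Bob: truth-teller, Goran: truth-teller, Leo: truth-teller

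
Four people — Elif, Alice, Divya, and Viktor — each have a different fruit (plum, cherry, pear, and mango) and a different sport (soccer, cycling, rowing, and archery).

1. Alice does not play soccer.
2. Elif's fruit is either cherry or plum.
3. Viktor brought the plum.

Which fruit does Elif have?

cherry

With clues 1–2, mango and pear are impossible for Elif's fruit.
With clues 1–3, plum is impossible for Elif's fruit.
That leaves cherry.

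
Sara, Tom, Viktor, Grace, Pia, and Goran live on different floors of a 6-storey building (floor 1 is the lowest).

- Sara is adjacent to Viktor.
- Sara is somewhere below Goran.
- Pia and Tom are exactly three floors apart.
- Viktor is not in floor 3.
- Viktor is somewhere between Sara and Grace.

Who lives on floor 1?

Sara

With clues 1–2, Goran is ruled out for floor 1.
With clues 1–5, Grace, Pia, Tom, and Viktor are ruled out for floor 1.
So floor 1 is Sara.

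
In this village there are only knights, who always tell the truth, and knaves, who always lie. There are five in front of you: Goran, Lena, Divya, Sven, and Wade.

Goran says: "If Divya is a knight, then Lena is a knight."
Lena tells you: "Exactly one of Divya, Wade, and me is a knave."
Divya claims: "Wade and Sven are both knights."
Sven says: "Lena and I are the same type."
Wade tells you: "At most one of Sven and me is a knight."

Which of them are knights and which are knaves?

Consider Goran. Suppose Goran is a knave.
Then no assignment of the remaining roles makes every statement match its speaker's type — contradiction.
So Goran is a knight.
Consider Lena. Suppose Lena is a knave.
Then whichever role Sven has, Sven's statement has the wrong truth value — contradiction.
So Lena is a knight.
Consider Divya. Suppose Divya is a knight.
Then no assignment of the remaining roles makes every statement match its speaker's type — contradiction.
So Divya is a knave.
Consider Sven. Suppose Sven is a knight.
Then whichever role Wade has, Wade's statement has the wrong truth value — contradiction.
So Sven is a knave.
With that fixed, Wade's statement is true, so Wade is a knight.

Goran: knight, Lena: knight, Divya: knave, Sven: knave, Wade: knight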